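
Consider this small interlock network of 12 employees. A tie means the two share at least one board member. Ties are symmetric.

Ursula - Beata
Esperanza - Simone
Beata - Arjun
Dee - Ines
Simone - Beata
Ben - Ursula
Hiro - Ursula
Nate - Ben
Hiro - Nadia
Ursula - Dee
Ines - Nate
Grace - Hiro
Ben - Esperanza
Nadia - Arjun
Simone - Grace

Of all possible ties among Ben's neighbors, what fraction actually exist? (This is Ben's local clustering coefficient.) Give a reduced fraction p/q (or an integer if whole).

Ben's neighbors: Esperanza, Nate, and Ursula (k = 3).
Possible neighbor pairs: C(3,2) = 3. Edges among them: none → e = 0.
Clustering(Ben) = 0/3 = 0.

0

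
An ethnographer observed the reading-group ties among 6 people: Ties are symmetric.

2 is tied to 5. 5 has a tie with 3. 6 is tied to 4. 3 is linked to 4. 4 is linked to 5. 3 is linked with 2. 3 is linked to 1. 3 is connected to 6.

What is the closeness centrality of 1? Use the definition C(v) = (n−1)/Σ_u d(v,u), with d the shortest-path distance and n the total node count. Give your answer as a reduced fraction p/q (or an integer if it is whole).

Distances from 1: 2:2, 3:1, 4:2, 5:2, 6:2. Sum = 9.
n = 6, so closeness = 5/9.

5/9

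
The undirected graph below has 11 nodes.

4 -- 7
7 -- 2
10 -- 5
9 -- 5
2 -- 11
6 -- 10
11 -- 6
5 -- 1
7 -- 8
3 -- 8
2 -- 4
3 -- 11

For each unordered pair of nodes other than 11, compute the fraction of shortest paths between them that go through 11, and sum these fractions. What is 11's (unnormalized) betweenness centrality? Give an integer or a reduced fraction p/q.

Pairs whose geodesics pass through 11 — 1–3: 1; 1–7: 1; 1–8: 1; 1–4: 1; 1–2: 1; 3–5: 1; 3–9: 1; 3–4: 1/2; 3–10: 1; 3–6: 1; 3–2: 1; 7–5: 1; 7–9: 1; 7–10: 1 … (+13 more pairs).
All other pairs contribute 0.
Summing the contributions gives betweenness(11) = 53/2.

53/2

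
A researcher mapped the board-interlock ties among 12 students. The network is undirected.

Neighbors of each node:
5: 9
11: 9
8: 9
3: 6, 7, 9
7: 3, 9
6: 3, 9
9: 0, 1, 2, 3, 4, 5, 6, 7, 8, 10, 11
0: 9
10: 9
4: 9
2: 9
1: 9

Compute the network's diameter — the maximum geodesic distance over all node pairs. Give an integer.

Eccentricity of each node (its greatest distance to any other): 0:2, 1:2, 2:2, 3:2, 4:2, 5:2, 6:2, 7:2, 8:2, 9:1, 10:2, 11:2.
The maximum eccentricity is 2, realized for instance by the pair 6–10 via 6 – 9 – 10. So the diameter is 2.

2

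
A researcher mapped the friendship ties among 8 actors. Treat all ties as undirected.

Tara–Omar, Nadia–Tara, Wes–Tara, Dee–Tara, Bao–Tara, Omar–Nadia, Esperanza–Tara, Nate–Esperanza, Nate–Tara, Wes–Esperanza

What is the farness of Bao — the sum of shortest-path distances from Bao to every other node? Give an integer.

Distances from Bao: Dee:2, Esperanza:2, Nadia:2, Nate:2, Omar:2, Tara:1, Wes:2.
Sum = 2 + 2 + 2 + 2 + 2 + 1 + 2 = 13.

13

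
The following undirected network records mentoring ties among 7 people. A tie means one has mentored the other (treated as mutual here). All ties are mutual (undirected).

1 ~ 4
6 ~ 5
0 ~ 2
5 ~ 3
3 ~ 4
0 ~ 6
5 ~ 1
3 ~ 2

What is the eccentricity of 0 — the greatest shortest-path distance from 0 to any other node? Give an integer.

Distances from 0: 1:3, 2:1, 3:2, 4:3, 5:2, 6:1.
The largest is 3 (to 1 and 4), so the eccentricity of 0 is 3.

3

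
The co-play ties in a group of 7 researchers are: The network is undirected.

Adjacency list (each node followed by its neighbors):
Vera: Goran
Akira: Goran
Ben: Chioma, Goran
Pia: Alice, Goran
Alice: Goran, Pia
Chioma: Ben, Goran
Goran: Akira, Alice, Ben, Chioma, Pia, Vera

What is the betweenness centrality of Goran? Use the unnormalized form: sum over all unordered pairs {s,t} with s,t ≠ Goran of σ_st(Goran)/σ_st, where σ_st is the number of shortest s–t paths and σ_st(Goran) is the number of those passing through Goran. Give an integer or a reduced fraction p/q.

13

Pairs whose geodesics pass through Goran — Alice–Akira: 1; Alice–Vera: 1; Alice–Chioma: 1; Alice–Ben: 1; Akira–Vera: 1; Akira–Pia: 1; Akira–Chioma: 1; Akira–Ben: 1; Vera–Pia: 1; Vera–Chioma: 1; Vera–Ben: 1; Pia–Chioma: 1; Pia–Ben: 1.
All other pairs contribute 0.
Summing the contributions gives betweenness(Goran) = 13.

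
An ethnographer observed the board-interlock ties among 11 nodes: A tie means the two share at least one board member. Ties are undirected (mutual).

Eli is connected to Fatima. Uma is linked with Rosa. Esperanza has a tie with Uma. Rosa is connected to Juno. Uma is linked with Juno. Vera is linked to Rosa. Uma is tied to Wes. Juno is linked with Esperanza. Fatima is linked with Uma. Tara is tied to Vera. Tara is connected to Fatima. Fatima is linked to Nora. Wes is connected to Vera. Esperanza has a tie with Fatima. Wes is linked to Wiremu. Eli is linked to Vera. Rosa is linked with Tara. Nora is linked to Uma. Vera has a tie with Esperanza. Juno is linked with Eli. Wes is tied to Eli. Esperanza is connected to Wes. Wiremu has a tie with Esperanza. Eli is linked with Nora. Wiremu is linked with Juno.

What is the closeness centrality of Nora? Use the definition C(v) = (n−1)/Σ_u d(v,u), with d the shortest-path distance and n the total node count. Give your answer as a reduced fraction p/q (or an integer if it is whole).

Distances from Nora: Eli:1, Esperanza:2, Fatima:1, Juno:2, Rosa:2, Tara:2, Uma:1, Vera:2, Wes:2, Wiremu:3. Sum = 18.
n = 11, so closeness = 10/18 = 5/9.

5/9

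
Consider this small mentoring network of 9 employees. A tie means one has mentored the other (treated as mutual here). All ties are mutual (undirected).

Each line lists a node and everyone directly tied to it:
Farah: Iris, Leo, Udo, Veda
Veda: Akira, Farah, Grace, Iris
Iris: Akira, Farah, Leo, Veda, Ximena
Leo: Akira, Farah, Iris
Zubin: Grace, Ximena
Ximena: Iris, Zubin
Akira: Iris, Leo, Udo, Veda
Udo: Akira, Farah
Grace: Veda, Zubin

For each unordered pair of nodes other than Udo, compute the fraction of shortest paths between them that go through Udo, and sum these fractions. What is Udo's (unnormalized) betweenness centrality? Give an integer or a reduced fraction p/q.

1/4

Pairs whose geodesics pass through Udo — Akira–Farah: 1/4.
All other pairs contribute 0.
Summing the contributions gives betweenness(Udo) = 1/4.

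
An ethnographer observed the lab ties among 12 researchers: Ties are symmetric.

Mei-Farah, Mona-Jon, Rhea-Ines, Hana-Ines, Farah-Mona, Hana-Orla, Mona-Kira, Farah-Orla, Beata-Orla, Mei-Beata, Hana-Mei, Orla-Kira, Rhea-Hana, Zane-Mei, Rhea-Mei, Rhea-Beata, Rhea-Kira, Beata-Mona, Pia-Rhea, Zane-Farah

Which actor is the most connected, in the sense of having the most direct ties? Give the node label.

Rhea

Degrees — Beata:4, Farah:4, Hana:4, Ines:2, Jon:1, Kira:3, Mei:5, Mona:4, Orla:4, Pia:1, Rhea:6, Zane:2.
The maximum is 6, attained only by Rhea.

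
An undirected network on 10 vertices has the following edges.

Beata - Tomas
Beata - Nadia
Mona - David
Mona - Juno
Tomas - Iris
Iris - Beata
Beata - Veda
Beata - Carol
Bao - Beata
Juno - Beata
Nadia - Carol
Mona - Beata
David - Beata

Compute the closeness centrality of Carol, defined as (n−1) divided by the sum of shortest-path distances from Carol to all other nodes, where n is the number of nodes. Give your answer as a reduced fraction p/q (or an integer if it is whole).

9/16

Distances from Carol: Bao:2, Beata:1, David:2, Iris:2, Juno:2, Mona:2, Nadia:1, Tomas:2, Veda:2. Sum = 16.
n = 10, so closeness = 9/16.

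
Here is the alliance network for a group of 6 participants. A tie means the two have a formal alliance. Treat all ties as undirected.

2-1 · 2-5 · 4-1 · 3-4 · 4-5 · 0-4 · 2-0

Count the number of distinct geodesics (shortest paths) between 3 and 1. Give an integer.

1

The shortest distance is 2, and the only length-2 path is 3–4–1. So there is exactly 1 shortest path.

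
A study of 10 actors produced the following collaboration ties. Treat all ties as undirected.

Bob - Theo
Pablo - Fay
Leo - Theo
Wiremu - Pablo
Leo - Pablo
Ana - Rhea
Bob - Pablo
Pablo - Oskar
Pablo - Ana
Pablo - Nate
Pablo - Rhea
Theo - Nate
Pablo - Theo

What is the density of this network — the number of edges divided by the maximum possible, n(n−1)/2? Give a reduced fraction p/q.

There are 13 edges and 10 nodes, so the maximum possible is C(10,2) = 45.
Density = 13/45.

13/45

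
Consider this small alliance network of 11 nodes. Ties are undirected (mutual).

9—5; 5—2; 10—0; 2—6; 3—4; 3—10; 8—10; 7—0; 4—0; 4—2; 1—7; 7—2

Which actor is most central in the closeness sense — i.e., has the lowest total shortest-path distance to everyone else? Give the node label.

2

Farness (sum of distances to all others) for each node — 0:21, 1:29, 2:19, 3:25, 4:20, 5:26, 6:28, 7:20, 8:35, 9:35, 10:26.
The smallest farness is 19, for 2, so 2 has the highest closeness.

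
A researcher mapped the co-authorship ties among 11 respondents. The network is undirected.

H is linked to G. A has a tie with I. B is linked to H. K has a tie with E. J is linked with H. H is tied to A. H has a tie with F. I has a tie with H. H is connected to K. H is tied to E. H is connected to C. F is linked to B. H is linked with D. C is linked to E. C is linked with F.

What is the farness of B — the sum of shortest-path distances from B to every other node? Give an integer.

Distances from B: A:2, C:2, D:2, E:2, F:1, G:2, H:1, I:2, J:2, K:2.
Sum = 2 + 2 + 2 + 2 + 1 + 2 + 1 + 2 + 2 + 2 = 18.

18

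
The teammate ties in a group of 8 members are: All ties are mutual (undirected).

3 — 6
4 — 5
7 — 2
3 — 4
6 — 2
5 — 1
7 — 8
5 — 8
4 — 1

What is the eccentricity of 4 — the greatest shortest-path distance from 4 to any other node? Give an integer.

Distances from 4: 1:1, 2:3, 3:1, 5:1, 6:2, 7:3, 8:2.
The largest is 3 (to 7 and 2), so the eccentricity of 4 is 3.

3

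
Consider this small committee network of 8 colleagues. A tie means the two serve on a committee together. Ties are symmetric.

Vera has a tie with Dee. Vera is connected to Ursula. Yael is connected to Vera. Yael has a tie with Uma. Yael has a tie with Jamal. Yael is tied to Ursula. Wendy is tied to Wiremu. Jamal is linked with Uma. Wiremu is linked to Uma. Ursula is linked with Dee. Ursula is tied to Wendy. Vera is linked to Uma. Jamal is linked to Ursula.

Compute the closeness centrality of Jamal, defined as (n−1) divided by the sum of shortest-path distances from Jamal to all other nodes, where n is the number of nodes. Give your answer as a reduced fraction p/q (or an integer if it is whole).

7/11

Distances from Jamal: Dee:2, Uma:1, Ursula:1, Vera:2, Wendy:2, Wiremu:2, Yael:1. Sum = 11.
n = 8, so closeness = 7/11.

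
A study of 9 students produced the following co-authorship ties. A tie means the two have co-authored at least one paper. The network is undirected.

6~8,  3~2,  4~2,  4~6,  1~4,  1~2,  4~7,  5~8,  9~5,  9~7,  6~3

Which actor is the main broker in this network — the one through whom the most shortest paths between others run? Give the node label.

Unnormalized betweenness of each node: 1:0, 2:7/3, 3:4/3, 4:37/3, 5:7/3, 6:53/6, 7:11/2, 8:9/2, 9:17/6.
4 has the largest value, 37/3, making it the main broker — the node through which the most shortest paths run.

4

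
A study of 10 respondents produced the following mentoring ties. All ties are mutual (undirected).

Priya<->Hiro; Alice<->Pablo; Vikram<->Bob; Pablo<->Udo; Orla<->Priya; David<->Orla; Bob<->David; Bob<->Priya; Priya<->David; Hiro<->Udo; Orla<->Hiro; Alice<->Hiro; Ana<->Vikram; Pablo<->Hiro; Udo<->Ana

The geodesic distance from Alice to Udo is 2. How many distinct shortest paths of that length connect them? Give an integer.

2

The shortest distance is 2. The length-2 paths are: Alice–Hiro–Udo; Alice–Pablo–Udo.
That gives 2 distinct shortest paths.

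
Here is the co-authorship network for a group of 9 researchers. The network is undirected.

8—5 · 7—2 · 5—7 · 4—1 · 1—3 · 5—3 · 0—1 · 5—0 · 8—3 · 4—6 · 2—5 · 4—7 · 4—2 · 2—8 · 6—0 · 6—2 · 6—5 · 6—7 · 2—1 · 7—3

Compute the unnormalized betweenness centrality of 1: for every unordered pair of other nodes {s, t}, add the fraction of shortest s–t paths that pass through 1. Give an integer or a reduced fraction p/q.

Pairs whose geodesics pass through 1 — 4–3: 1/2; 4–0: 1/2; 3–0: 1/2; 3–2: 1/4; 0–2: 1/3.
All other pairs contribute 0.
Summing the contributions gives betweenness(1) = 25/12.

25/12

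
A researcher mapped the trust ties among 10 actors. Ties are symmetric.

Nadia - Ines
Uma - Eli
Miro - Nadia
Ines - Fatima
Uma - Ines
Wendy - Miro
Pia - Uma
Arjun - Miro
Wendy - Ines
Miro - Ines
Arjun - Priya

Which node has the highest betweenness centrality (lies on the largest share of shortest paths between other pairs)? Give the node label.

Unnormalized betweenness of each node: Arjun:8, Eli:0, Fatima:0, Ines:47/2, Miro:29/2, Nadia:0, Pia:0, Priya:0, Uma:15, Wendy:0.
Ines has the largest value, 47/2, making it the main broker — the node through which the most shortest paths run.

Ines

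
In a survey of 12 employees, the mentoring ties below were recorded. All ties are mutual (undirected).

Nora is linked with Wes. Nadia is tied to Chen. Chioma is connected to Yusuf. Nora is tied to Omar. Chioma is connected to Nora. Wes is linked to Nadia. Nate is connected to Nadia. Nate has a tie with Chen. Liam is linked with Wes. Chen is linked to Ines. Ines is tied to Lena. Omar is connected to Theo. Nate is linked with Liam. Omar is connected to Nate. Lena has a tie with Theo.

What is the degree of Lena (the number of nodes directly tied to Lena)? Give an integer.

2

Lena is directly tied to Ines and Theo. That is 2 neighbors, so the degree of Lena is 2.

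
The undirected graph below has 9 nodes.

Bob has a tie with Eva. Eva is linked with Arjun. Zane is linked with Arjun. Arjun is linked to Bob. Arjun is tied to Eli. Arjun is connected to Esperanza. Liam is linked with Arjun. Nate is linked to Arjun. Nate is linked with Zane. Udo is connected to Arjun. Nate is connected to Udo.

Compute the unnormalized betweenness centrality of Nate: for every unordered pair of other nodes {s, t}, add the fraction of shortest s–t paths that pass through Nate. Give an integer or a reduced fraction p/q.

1/2

Pairs whose geodesics pass through Nate — Zane–Udo: 1/2.
All other pairs contribute 0.
Summing the contributions gives betweenness(Nate) = 1/2.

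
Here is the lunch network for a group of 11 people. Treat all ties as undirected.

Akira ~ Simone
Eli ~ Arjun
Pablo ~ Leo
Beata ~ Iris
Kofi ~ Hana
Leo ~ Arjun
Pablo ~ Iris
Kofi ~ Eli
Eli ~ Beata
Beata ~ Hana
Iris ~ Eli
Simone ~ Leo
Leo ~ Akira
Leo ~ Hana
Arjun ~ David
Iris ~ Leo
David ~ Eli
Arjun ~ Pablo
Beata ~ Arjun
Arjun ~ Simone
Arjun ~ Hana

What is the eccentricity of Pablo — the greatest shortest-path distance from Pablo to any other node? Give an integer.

Distances from Pablo: Akira:2, Arjun:1, Beata:2, David:2, Eli:2, Hana:2, Iris:1, Kofi:3, Leo:1, Simone:2.
The largest is 3 (to Kofi), so the eccentricity of Pablo is 3.

3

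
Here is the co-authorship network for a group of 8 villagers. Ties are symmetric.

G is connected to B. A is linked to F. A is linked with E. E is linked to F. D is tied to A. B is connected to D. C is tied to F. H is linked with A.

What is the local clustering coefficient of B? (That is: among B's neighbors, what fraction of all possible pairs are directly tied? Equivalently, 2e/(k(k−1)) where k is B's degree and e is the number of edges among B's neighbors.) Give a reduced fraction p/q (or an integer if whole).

0

B's neighbors: D and G (k = 2).
Possible neighbor pairs: C(2,2) = 1. Edges among them: none → e = 0.
Clustering(B) = 0/1.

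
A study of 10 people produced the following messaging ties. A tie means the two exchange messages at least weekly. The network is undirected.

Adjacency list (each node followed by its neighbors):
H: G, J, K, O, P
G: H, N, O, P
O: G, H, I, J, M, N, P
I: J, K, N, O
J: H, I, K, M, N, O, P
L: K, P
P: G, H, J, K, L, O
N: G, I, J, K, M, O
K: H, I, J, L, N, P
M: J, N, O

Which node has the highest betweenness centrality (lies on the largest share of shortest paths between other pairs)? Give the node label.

Unnormalized betweenness of each node: G:1/2, H:47/60, I:1/5, J:37/10, K:14/3, L:0, M:0, N:43/15, O:4, P:257/60.
K has the largest value, 14/3, making it the main broker — the node through which the most shortest paths run.

K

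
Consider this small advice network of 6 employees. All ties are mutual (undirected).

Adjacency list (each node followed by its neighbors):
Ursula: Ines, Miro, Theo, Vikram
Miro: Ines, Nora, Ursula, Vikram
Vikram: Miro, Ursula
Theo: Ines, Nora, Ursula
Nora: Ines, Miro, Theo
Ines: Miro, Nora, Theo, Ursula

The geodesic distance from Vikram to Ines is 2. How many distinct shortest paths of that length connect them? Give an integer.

The shortest distance is 2. The length-2 paths are: Vikram–Miro–Ines; Vikram–Ursula–Ines.
That gives 2 distinct shortest paths.

2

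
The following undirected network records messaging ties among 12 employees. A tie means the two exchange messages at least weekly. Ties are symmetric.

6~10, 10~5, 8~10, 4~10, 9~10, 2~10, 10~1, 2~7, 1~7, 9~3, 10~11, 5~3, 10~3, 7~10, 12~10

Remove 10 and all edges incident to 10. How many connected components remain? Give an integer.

7

Without 10, the remaining ties split the others into: {3, 5, 9}; {6}; {8}; {1, 2, 7}; {11}; {12}; {4}.
That's 7 separate components.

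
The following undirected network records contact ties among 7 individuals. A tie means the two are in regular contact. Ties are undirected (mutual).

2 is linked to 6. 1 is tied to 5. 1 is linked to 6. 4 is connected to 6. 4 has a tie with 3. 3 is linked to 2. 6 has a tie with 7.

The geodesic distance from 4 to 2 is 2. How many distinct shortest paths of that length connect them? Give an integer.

The shortest distance is 2. The length-2 paths are: 4–3–2; 4–6–2.
That gives 2 distinct shortest paths.

2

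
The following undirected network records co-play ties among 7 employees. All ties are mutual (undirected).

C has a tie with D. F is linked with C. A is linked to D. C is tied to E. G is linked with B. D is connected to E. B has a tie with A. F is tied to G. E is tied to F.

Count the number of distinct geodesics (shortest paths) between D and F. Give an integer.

The shortest distance is 2. The length-2 paths are: D–C–F; D–E–F.
That gives 2 distinct shortest paths.

2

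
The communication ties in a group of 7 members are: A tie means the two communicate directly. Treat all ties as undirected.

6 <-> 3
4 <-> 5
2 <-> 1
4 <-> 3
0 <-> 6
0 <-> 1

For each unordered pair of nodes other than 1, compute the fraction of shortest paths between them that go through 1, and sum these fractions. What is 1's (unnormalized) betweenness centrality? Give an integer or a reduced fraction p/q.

5

Pairs whose geodesics pass through 1 — 4–2: 1; 5–2: 1; 0–2: 1; 3–2: 1; 2–6: 1.
All other pairs contribute 0.
Summing the contributions gives betweenness(1) = 5.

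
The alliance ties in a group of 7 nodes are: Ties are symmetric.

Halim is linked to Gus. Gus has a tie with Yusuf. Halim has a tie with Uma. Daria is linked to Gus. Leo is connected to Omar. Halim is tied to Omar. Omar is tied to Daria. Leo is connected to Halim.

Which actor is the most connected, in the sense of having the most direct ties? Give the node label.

Degrees — Daria:2, Gus:3, Halim:4, Leo:2, Omar:3, Uma:1, Yusuf:1.
The maximum is 4, attained only by Halim.

Halim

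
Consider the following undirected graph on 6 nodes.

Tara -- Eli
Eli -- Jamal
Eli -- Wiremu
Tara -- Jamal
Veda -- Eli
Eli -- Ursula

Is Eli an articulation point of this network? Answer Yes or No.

Removing Eli leaves {Ursula} with no path to {Jamal and Tara}, so the network splits into 4 components. Eli is a cut vertex.

Yes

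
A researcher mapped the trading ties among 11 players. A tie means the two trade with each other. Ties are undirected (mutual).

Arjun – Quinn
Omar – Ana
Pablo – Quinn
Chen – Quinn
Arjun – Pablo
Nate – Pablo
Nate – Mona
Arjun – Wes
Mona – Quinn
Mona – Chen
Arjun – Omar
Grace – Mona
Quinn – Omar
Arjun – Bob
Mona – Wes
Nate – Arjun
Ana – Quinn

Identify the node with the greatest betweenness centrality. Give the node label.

Quinn

Unnormalized betweenness of each node: Ana:0, Arjun:15, Bob:0, Chen:0, Grace:0, Mona:155/12, Nate:7/3, Omar:19/12, Pablo:7/12, Quinn:61/4, Wes:4/3.
Quinn has the largest value, 61/4, making it the main broker — the node through which the most shortest paths run.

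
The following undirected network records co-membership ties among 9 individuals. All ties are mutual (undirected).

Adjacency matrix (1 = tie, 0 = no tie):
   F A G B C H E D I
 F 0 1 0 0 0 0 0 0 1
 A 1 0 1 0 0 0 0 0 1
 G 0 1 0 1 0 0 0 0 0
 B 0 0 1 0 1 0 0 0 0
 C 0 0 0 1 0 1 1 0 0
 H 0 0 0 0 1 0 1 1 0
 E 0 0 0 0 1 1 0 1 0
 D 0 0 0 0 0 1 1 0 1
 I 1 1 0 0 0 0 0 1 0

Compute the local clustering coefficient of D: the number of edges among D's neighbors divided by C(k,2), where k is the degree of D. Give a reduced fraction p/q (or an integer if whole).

D's neighbors: E, H, and I (k = 3).
Possible neighbor pairs: C(3,2) = 3. Edges among them: E–H → e = 1.
Clustering(D) = 1/3.

1/3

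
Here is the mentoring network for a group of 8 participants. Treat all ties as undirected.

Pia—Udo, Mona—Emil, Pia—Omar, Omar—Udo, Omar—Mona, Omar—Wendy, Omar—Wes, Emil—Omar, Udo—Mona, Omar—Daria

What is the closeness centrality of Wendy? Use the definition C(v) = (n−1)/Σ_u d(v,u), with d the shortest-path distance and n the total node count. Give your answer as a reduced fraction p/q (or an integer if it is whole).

7/13

Distances from Wendy: Daria:2, Emil:2, Mona:2, Omar:1, Pia:2, Udo:2, Wes:2. Sum = 13.
n = 8, so closeness = 7/13.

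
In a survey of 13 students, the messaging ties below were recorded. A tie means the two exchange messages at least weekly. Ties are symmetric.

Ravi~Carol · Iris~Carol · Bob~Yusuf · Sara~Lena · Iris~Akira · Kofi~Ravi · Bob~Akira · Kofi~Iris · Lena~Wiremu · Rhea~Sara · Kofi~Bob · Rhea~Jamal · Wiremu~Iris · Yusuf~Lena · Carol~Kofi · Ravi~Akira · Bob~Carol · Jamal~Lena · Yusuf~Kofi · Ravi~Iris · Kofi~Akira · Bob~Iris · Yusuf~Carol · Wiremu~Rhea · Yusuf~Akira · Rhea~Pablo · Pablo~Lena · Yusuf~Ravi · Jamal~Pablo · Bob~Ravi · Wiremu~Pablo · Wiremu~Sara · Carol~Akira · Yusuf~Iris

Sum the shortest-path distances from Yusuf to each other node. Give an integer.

Distances from Yusuf: Akira:1, Bob:1, Carol:1, Iris:1, Jamal:2, Kofi:1, Lena:1, Pablo:2, Ravi:1, Rhea:3, Sara:2, Wiremu:2.
Sum = 1 + 1 + 1 + 1 + 2 + 1 + 1 + 2 + 1 + 3 + 2 + 2 = 18.

18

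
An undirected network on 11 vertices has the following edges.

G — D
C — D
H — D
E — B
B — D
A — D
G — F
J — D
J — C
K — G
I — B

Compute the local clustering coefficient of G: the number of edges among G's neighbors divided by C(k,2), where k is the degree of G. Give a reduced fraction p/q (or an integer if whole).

0

G's neighbors: D, F, and K (k = 3).
Possible neighbor pairs: C(3,2) = 3. Edges among them: none → e = 0.
Clustering(G) = 0/3 = 0.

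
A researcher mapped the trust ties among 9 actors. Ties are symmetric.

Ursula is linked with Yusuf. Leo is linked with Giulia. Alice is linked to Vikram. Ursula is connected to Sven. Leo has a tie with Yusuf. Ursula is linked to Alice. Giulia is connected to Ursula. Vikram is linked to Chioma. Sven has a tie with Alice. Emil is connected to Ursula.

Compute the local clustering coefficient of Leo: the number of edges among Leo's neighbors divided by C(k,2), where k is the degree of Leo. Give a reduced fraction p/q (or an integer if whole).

0

Leo's neighbors: Giulia and Yusuf (k = 2).
Possible neighbor pairs: C(2,2) = 1. Edges among them: none → e = 0.
Clustering(Leo) = 0/1.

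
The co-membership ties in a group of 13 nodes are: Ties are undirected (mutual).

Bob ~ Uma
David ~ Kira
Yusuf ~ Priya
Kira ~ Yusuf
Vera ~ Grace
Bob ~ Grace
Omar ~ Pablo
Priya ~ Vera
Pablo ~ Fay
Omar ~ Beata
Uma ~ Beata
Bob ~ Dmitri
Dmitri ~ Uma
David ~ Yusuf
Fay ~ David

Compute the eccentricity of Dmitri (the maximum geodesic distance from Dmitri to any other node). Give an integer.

Distances from Dmitri: Beata:2, Bob:1, David:6, Fay:5, Grace:2, Kira:6, Omar:3, Pablo:4, Priya:4, Uma:1, Vera:3, Yusuf:5.
The largest is 6 (to David and Kira), so the eccentricity of Dmitri is 6.

6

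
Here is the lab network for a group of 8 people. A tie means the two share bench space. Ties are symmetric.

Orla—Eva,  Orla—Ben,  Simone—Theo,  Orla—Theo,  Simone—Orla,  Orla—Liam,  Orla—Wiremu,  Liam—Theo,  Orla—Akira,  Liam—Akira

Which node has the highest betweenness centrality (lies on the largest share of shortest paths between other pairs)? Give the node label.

Unnormalized betweenness of each node: Akira:0, Ben:0, Eva:0, Liam:1/2, Orla:17, Simone:0, Theo:1/2, Wiremu:0.
Orla has the largest value, 17, making it the main broker — the node through which the most shortest paths run.

Orla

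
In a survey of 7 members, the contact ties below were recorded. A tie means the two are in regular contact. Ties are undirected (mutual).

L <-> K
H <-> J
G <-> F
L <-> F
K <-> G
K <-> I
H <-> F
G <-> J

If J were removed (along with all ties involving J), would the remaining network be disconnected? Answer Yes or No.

No

Even without J, every remaining node can still reach every other (the residual graph is connected), so J is not a cut vertex.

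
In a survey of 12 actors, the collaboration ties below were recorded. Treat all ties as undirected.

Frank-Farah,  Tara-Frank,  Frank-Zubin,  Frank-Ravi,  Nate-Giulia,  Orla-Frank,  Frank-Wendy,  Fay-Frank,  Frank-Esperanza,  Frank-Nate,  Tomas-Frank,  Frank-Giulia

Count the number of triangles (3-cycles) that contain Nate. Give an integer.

Nate's neighbors: Frank and Giulia.
Neighbor pairs that are themselves tied: Nate–Frank–Giulia. Each forms one triangle with Nate, for 1 in total.

1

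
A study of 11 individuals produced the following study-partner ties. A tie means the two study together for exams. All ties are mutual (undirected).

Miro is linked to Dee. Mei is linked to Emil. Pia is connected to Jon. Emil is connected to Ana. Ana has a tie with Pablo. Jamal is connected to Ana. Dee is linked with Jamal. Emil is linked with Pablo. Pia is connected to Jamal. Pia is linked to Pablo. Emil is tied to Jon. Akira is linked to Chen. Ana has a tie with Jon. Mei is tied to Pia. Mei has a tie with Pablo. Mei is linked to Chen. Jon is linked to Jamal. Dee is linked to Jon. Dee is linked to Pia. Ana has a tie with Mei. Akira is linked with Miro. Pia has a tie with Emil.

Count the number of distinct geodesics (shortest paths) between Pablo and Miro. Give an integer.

1

The shortest distance is 3, and the only length-3 path is Pablo–Pia–Dee–Miro. So there is exactly 1 shortest path.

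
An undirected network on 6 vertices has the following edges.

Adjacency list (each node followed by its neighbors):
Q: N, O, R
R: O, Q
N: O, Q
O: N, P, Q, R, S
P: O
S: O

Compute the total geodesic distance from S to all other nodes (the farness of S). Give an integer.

Distances from S: N:2, O:1, P:2, Q:2, R:2.
Sum = 2 + 1 + 2 + 2 + 2 = 9.

9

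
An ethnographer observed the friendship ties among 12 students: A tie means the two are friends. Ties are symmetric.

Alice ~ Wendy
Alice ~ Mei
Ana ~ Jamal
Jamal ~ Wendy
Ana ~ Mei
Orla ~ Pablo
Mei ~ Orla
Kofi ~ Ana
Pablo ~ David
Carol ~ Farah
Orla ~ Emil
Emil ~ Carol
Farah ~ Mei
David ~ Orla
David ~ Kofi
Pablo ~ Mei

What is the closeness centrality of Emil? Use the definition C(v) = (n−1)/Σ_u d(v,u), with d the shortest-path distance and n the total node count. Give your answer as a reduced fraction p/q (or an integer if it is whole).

Distances from Emil: Alice:3, Ana:3, Carol:1, David:2, Farah:2, Jamal:4, Kofi:3, Mei:2, Orla:1, Pablo:2, Wendy:4. Sum = 27.
n = 12, so closeness = 11/27.

11/27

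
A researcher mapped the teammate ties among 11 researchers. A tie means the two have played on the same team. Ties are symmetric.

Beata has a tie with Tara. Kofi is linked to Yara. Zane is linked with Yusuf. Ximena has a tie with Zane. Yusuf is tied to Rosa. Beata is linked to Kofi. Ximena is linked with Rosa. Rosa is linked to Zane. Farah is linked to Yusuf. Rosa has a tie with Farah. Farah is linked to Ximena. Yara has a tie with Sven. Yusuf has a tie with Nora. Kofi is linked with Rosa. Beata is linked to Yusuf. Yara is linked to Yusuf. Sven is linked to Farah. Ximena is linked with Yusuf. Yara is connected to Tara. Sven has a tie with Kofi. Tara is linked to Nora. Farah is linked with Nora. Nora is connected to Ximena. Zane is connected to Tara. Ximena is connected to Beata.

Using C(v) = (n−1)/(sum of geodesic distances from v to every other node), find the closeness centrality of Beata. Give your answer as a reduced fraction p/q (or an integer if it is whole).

5/8

Distances from Beata: Farah:2, Kofi:1, Nora:2, Rosa:2, Sven:2, Tara:1, Ximena:1, Yara:2, Yusuf:1, Zane:2. Sum = 16.
n = 11, so closeness = 10/16 = 5/8.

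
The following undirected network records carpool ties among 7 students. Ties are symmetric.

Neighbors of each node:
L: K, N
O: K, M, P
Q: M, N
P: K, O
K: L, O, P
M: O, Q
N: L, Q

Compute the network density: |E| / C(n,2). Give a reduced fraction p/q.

There are 8 edges and 7 nodes, so the maximum possible is C(7,2) = 21.
Density = 8/21.

8/21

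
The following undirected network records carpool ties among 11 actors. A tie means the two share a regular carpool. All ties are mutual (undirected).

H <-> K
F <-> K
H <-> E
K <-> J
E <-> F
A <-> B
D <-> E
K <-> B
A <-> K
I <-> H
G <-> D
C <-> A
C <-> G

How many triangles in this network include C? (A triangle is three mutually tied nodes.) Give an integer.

C's neighbors are A and G, but none of them are tied to each other, so no triangle contains C.

0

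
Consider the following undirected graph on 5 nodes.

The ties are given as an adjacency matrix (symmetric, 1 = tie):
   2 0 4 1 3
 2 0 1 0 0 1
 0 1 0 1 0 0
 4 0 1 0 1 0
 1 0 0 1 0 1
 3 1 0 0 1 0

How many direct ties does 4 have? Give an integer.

4 is directly tied to 0 and 1. That is 2 neighbors, so the degree of 4 is 2.

2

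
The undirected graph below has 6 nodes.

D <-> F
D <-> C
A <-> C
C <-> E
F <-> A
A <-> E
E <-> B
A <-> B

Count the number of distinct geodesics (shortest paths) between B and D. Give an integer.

3

The shortest distance is 3. The length-3 paths are: B–A–F–D; B–E–C–D; B–A–C–D.
That gives 3 distinct shortest paths.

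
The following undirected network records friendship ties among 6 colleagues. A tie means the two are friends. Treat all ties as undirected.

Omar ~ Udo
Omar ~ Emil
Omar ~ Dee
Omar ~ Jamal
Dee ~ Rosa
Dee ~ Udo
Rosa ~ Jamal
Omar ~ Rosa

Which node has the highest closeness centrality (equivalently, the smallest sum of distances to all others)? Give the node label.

Farness (sum of distances to all others) for each node — Dee:7, Emil:9, Jamal:8, Omar:5, Rosa:7, Udo:8.
The smallest farness is 5, for Omar, so Omar has the highest closeness.

Omar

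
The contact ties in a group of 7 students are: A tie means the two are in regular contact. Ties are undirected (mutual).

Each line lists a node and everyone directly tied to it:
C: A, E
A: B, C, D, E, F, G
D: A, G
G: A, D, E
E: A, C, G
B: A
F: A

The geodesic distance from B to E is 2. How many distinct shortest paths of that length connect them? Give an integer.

The shortest distance is 2, and the only length-2 path is B–A–E. So there is exactly 1 shortest path.

1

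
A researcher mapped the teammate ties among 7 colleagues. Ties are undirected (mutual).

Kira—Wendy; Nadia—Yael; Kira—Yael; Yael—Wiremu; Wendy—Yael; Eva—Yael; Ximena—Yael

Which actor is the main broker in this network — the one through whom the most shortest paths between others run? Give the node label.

Yael

Unnormalized betweenness of each node: Eva:0, Kira:0, Nadia:0, Wendy:0, Wiremu:0, Ximena:0, Yael:14.
Yael has the largest value, 14, making it the main broker — the node through which the most shortest paths run.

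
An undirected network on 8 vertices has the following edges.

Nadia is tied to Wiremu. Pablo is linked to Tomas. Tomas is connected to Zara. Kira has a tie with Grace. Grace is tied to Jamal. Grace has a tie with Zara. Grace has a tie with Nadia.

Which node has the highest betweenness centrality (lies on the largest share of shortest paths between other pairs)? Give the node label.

Unnormalized betweenness of each node: Grace:17, Jamal:0, Kira:0, Nadia:6, Pablo:0, Tomas:6, Wiremu:0, Zara:10.
Grace has the largest value, 17, making it the main broker — the node through which the most shortest paths run.

Grace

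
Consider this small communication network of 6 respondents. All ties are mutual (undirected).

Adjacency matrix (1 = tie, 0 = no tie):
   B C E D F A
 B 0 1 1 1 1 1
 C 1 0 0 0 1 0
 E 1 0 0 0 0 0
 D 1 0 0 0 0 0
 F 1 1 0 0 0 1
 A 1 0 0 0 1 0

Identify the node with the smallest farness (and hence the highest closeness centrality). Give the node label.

Farness (sum of distances to all others) for each node — A:8, B:5, C:8, D:9, E:9, F:7.
The smallest farness is 5, for B, so B has the highest closeness.

B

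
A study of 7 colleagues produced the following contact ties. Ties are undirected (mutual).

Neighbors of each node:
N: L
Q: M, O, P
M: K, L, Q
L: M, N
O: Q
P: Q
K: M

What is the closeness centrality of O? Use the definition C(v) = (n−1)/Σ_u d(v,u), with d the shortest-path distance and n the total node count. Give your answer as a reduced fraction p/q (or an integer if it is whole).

Distances from O: K:3, L:3, M:2, N:4, P:2, Q:1. Sum = 15.
n = 7, so closeness = 6/15 = 2/5.

2/5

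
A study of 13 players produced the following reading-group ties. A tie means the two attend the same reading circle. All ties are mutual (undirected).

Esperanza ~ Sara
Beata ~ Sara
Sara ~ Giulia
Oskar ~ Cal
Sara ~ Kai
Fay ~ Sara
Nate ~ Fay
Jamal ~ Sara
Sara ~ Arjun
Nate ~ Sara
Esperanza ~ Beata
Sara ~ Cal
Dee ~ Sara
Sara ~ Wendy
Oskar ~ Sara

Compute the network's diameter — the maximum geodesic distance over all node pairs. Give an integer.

2

Eccentricity of each node (its greatest distance to any other): Arjun:2, Beata:2, Cal:2, Dee:2, Esperanza:2, Fay:2, Giulia:2, Jamal:2, Kai:2, Nate:2, Oskar:2, Sara:1, Wendy:2.
The maximum eccentricity is 2, realized for instance by the pair Giulia–Kai via Giulia – Sara – Kai. So the diameter is 2.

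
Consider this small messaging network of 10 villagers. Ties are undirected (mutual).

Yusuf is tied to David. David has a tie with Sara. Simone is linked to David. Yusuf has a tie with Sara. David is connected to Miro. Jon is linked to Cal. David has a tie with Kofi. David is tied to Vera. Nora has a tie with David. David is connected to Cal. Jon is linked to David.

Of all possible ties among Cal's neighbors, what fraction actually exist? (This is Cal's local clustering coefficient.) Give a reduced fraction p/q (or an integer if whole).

Cal's neighbors: David and Jon (k = 2).
Possible neighbor pairs: C(2,2) = 1. Edges among them: David–Jon → e = 1.
Clustering(Cal) = 1/1.

1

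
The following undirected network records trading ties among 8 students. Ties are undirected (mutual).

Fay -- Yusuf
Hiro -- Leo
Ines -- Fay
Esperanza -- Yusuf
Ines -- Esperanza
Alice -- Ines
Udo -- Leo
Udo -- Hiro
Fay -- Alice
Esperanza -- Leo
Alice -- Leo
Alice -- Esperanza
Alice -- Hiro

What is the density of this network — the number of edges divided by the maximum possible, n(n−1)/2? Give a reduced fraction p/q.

13/28

There are 13 edges and 8 nodes, so the maximum possible is C(8,2) = 28.
Density = 13/28.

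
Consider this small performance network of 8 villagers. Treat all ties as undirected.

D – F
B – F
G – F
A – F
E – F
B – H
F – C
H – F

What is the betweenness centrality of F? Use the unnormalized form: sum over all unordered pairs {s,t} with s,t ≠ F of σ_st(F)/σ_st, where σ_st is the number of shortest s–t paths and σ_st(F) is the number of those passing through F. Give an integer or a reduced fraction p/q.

Pairs whose geodesics pass through F — G–B: 1; G–H: 1; G–A: 1; G–E: 1; G–C: 1; G–D: 1; B–A: 1; B–E: 1; B–C: 1; B–D: 1; H–A: 1; H–E: 1; H–C: 1; H–D: 1 … (+6 more pairs).
All other pairs contribute 0.
Summing the contributions gives betweenness(F) = 20.

20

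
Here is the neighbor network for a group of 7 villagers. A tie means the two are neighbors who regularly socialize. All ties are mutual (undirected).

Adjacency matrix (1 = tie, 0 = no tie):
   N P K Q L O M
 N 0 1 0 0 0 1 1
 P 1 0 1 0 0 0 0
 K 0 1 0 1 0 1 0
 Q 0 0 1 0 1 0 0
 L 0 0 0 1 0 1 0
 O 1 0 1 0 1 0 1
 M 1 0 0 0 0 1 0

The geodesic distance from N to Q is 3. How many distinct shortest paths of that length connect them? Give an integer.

The shortest distance is 3. The length-3 paths are: N–P–K–Q; N–O–K–Q; N–O–L–Q.
That gives 3 distinct shortest paths.

3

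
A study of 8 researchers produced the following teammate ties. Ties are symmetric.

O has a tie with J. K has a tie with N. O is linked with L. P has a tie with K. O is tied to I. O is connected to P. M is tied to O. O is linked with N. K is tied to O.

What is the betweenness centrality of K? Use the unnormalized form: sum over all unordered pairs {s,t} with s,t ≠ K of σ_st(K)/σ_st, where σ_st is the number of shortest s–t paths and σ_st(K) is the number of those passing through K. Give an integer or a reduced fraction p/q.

1/2

Pairs whose geodesics pass through K — P–N: 1/2.
All other pairs contribute 0.
Summing the contributions gives betweenness(K) = 1/2.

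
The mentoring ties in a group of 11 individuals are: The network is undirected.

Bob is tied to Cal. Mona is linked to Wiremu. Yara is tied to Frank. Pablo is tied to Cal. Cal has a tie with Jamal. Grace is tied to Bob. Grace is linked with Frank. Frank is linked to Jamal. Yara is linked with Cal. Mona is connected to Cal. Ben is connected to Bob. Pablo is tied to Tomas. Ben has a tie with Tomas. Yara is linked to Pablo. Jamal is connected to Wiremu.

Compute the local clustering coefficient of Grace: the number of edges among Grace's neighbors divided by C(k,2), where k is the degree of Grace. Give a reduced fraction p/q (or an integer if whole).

Grace's neighbors: Bob and Frank (k = 2).
Possible neighbor pairs: C(2,2) = 1. Edges among them: none → e = 0.
Clustering(Grace) = 0/1.

0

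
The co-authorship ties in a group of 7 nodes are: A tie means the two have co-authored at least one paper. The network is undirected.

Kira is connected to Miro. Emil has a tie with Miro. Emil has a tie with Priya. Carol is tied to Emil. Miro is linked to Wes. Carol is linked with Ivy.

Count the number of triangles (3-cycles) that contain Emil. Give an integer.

0

Emil's neighbors are Carol, Miro, and Priya, but none of them are tied to each other, so no triangle contains Emil.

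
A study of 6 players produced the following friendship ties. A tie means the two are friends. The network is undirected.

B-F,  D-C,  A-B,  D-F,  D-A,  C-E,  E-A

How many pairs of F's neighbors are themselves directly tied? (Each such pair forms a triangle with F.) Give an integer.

F's neighbors are B and D, but none of them are tied to each other, so no triangle contains F.

0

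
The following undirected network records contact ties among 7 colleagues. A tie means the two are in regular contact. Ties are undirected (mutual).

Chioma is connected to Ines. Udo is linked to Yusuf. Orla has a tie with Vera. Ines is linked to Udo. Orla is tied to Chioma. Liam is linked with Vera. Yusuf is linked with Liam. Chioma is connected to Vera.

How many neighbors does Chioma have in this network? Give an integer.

Chioma is directly tied to Ines, Orla, and Vera. That is 3 neighbors, so the degree of Chioma is 3.

3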